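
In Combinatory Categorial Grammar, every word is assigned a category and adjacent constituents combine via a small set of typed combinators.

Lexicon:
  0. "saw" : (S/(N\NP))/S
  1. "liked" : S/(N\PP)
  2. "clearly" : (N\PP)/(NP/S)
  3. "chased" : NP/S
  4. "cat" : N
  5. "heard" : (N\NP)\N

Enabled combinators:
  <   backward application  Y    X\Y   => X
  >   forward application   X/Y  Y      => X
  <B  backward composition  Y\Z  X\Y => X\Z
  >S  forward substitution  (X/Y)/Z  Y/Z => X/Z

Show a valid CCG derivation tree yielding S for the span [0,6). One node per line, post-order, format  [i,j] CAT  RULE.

[0,6] S   >
  [0,4] S/(N\NP)   >
    [0,1] "saw" : (S/(N\NP))/S
    [1,4] S   >
      [1,2] "liked" : S/(N\PP)
      [2,4] N\PP   >
        [2,3] "clearly" : (N\PP)/(NP/S)
        [3,4] "chased" : NP/S
  [4,6] N\NP   <
    [4,5] "cat" : N
    [5,6] "heard" : (N\NP)\N

[0,1] (S/(N\NP))/S  lex  "saw"
[1,2] S/(N\PP)  lex  "liked"
[2,3] (N\PP)/(NP/S)  lex  "clearly"
[3,4] NP/S  lex  "chased"
[2,4] N\PP  >  k=3
[1,4] S  >  k=2
[0,4] S/(N\NP)  >  k=1
[4,5] N  lex  "cat"
[5,6] (N\NP)\N  lex  "heard"
[4,6] N\NP  <  k=5
[0,6] S  >  k=4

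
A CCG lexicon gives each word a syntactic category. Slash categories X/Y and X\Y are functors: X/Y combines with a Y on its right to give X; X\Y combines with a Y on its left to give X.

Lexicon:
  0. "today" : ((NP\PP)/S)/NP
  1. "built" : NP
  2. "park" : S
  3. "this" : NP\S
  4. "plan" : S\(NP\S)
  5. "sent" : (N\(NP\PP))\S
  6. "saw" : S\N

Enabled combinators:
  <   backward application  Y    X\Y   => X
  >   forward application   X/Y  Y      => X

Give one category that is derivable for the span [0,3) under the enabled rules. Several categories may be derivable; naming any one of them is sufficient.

NP\PP

[0,7] S   <
  [0,6] N   <
    [0,3] NP\PP   >
      [0,2] (NP\PP)/S   >
        [0,1] "today" : ((NP\PP)/S)/NP
        [1,2] "built" : NP
      [2,3] "park" : S
    [3,6] N\(NP\PP)   <
      [3,5] S   <
        [3,4] "this" : NP\S
        [4,5] "plan" : S\(NP\S)
      [5,6] "sent" : (N\(NP\PP))\S
  [6,7] "saw" : S\N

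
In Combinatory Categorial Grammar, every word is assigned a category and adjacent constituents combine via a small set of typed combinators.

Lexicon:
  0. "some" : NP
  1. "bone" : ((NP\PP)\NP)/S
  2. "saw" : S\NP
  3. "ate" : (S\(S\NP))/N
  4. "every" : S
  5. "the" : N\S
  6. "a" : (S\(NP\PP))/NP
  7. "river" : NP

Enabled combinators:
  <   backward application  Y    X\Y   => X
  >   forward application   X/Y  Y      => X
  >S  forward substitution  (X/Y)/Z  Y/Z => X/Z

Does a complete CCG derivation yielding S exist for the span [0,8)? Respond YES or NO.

[0,8] S   <
  [0,6] NP\PP   <
    [0,1] "some" : NP
    [1,6] (NP\PP)\NP   >
      [1,2] "bone" : ((NP\PP)\NP)/S
      [2,6] S   <
        [2,3] "saw" : S\NP
        [3,6] S\(S\NP)   >
          [3,4] "ate" : (S\(S\NP))/N
          [4,6] N   <
            [4,5] "every" : S
            [5,6] "the" : N\S
  [6,8] S\(NP\PP)   >
    [6,7] "a" : (S\(NP\PP))/NP
    [7,8] "river" : NP

YES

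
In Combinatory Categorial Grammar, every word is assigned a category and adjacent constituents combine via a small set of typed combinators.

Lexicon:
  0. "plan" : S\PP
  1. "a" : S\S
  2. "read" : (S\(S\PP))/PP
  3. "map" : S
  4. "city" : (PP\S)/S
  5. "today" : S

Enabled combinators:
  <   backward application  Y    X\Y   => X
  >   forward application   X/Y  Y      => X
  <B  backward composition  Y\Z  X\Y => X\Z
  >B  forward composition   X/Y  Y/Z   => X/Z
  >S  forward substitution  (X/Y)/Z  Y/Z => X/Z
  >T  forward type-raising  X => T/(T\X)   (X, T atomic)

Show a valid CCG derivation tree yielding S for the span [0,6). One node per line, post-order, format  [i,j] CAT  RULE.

[0,6] S   <
  [0,2] S\PP   <B
    [0,1] "plan" : S\PP
    [1,2] "a" : S\S
  [2,6] S\(S\PP)   >
    [2,3] "read" : (S\(S\PP))/PP
    [3,6] PP   <
      [3,4] "map" : S
      [4,6] PP\S   >
        [4,5] "city" : (PP\S)/S
        [5,6] "today" : S

[0,1] S\PP  lex  "plan"
[1,2] S\S  lex  "a"
[0,2] S\PP  <B  k=1
[2,3] (S\(S\PP))/PP  lex  "read"
[3,4] S  lex  "map"
[4,5] (PP\S)/S  lex  "city"
[5,6] S  lex  "today"
[4,6] PP\S  >  k=5
[3,6] PP  <  k=4
[2,6] S\(S\PP)  >  k=3
[0,6] S  <  k=2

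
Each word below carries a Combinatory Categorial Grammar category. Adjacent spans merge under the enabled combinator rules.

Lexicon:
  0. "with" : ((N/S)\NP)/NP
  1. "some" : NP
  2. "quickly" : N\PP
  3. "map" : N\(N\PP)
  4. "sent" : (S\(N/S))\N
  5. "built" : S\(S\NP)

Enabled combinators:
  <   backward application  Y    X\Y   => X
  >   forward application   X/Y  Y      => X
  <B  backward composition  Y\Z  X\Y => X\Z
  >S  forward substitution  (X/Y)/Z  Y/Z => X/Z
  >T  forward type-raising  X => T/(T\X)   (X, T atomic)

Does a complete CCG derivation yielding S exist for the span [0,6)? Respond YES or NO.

YES

[0,6] S   <
  [0,5] S\NP   <B
    [0,2] (N/S)\NP   >
      [0,1] "with" : ((N/S)\NP)/NP
      [1,2] "some" : NP
    [2,5] S\(N/S)   <
      [2,4] N   <
        [2,3] "quickly" : N\PP
        [3,4] "map" : N\(N\PP)
      [4,5] "sent" : (S\(N/S))\N
  [5,6] "built" : S\(S\NP)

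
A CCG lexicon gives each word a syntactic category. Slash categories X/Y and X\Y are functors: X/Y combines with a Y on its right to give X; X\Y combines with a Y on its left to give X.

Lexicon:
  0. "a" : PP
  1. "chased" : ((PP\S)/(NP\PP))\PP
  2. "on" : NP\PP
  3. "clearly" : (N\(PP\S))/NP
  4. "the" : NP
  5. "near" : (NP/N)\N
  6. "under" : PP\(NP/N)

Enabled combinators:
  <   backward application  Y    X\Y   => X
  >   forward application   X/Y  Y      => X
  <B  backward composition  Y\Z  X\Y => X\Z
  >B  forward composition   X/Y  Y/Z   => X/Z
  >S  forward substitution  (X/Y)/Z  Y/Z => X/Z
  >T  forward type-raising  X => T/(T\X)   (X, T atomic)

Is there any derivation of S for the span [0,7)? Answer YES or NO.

PP ((PP\S)/(NP\PP))\PP NP\PP (N\(PP\S))/NP NP (NP/N)\N PP\(NP/N)
CKY chart[0,7] = {N/(N\PP), NP/(NP\PP), PP, PP/(PP\PP), S/(S\PP)}; S ∉ chart

NO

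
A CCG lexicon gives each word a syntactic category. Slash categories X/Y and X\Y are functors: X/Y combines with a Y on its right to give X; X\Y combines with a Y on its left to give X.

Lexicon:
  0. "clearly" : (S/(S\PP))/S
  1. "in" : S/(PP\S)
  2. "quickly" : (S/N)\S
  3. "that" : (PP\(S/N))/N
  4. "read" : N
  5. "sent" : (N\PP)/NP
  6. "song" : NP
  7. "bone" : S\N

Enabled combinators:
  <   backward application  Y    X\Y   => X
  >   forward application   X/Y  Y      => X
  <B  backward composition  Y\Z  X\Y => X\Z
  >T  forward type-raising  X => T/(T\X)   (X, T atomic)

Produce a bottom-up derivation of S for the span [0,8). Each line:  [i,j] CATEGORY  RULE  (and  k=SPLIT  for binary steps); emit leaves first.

[0,1] (S/(S\PP))/S  lex  "clearly"
[1,2] S/(PP\S)  lex  "in"
[2,3] (S/N)\S  lex  "quickly"
[3,4] (PP\(S/N))/N  lex  "that"
[4,5] N  lex  "read"
[3,5] PP\(S/N)  >  k=4
[2,5] PP\S  <B  k=3
[1,5] S  >  k=2
[0,5] S/(S\PP)  >  k=1
[5,6] (N\PP)/NP  lex  "sent"
[6,7] NP  lex  "song"
[5,7] N\PP  >  k=6
[7,8] S\N  lex  "bone"
[5,8] S\PP  <B  k=7
[0,8] S  >  k=5

[0,8] S   >
  [0,5] S/(S\PP)   >
    [0,1] "clearly" : (S/(S\PP))/S
    [1,5] S   >
      [1,2] "in" : S/(PP\S)
      [2,5] PP\S   <B
        [2,3] "quickly" : (S/N)\S
        [3,5] PP\(S/N)   >
          [3,4] "that" : (PP\(S/N))/N
          [4,5] "read" : N
  [5,8] S\PP   <B
    [5,7] N\PP   >
      [5,6] "sent" : (N\PP)/NP
      [6,7] "song" : NP
    [7,8] "bone" : S\N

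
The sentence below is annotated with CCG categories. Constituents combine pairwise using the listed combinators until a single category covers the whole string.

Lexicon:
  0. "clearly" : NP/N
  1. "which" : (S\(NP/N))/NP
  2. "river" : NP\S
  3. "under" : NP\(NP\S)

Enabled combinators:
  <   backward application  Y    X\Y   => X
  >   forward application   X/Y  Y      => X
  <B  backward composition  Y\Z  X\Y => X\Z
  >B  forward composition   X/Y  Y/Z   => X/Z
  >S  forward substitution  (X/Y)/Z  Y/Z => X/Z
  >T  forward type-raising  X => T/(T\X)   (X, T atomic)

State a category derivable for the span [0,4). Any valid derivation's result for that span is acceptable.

S

[0,4] S   <
  [0,1] "clearly" : NP/N
  [1,4] S\(NP/N)   >
    [1,2] "which" : (S\(NP/N))/NP
    [2,4] NP   <
      [2,3] "river" : NP\S
      [3,4] "under" : NP\(NP\S)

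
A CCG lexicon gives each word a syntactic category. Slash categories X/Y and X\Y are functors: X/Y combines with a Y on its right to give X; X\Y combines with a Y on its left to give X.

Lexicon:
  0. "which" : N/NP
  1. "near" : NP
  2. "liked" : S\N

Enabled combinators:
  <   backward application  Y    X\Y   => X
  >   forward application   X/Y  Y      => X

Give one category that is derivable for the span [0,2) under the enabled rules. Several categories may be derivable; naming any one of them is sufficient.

[0,3] S   <
  [0,2] N   >
    [0,1] "which" : N/NP
    [1,2] "near" : NP
  [2,3] "liked" : S\N

N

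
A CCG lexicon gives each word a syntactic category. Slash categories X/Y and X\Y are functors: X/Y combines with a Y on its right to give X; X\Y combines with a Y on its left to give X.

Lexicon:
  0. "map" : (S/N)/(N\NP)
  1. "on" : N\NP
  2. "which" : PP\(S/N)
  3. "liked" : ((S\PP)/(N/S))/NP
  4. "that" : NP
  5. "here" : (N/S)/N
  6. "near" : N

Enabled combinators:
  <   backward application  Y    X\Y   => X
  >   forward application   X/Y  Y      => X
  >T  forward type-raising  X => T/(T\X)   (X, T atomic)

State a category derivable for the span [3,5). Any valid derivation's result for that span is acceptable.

(S\PP)/(N/S)

[0,7] S   <
  [0,3] PP   <
    [0,2] S/N   >
      [0,1] "map" : (S/N)/(N\NP)
      [1,2] "on" : N\NP
    [2,3] "which" : PP\(S/N)
  [3,7] S\PP   >
    [3,5] (S\PP)/(N/S)   >
      [3,4] "liked" : ((S\PP)/(N/S))/NP
      [4,5] "that" : NP
    [5,7] N/S   >
      [5,6] "here" : (N/S)/N
      [6,7] "near" : N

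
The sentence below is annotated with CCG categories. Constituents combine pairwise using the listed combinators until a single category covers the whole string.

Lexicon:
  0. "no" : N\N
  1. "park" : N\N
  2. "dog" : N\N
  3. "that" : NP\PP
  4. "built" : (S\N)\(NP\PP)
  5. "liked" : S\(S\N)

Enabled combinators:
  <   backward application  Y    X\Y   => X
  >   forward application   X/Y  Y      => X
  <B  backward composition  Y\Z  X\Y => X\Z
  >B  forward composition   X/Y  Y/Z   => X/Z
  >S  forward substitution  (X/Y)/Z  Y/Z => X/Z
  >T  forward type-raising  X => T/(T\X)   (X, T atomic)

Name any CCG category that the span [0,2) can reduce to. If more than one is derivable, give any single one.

N\N

[0,6] S   <
  [0,5] S\N   <B
    [0,2] N\N   <B
      [0,1] "no" : N\N
      [1,2] "park" : N\N
    [2,5] S\N   <B
      [2,3] "dog" : N\N
      [3,5] S\N   <
        [3,4] "that" : NP\PP
        [4,5] "built" : (S\N)\(NP\PP)
  [5,6] "liked" : S\(S\N)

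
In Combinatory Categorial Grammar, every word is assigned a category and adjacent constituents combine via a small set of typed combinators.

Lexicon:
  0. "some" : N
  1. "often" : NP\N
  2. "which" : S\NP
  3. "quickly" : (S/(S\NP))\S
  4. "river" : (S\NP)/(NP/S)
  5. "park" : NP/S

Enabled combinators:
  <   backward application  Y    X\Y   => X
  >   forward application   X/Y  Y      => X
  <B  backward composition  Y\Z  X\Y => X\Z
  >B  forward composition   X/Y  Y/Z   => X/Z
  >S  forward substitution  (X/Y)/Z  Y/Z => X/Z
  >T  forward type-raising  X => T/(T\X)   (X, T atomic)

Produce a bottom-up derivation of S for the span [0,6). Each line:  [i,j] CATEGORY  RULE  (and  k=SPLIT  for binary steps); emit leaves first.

[0,1] N  lex  "some"
[1,2] NP\N  lex  "often"
[0,2] NP  <  k=1
[2,3] S\NP  lex  "which"
[0,3] S  <  k=2
[3,4] (S/(S\NP))\S  lex  "quickly"
[0,4] S/(S\NP)  <  k=3
[4,5] (S\NP)/(NP/S)  lex  "river"
[5,6] NP/S  lex  "park"
[4,6] S\NP  >  k=5
[0,6] S  >  k=4

[0,6] S   >
  [0,4] S/(S\NP)   <
    [0,3] S   <
      [0,2] NP   <
        [0,1] "some" : N
        [1,2] "often" : NP\N
      [2,3] "which" : S\NP
    [3,4] "quickly" : (S/(S\NP))\S
  [4,6] S\NP   >
    [4,5] "river" : (S\NP)/(NP/S)
    [5,6] "park" : NP/S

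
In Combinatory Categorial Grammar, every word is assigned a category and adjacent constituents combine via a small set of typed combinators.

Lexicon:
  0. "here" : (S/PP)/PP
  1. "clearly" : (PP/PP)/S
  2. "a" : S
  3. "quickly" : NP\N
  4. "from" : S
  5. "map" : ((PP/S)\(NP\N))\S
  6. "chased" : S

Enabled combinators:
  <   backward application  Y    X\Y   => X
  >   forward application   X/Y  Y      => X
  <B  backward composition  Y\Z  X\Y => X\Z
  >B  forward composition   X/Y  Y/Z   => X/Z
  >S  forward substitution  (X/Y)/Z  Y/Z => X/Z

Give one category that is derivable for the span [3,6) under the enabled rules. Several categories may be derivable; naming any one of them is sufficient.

PP/S

[0,7] S   >
  [0,3] S/PP   >S
    [0,1] "here" : (S/PP)/PP
    [1,3] PP/PP   >
      [1,2] "clearly" : (PP/PP)/S
      [2,3] "a" : S
  [3,7] PP   >
    [3,6] PP/S   <
      [3,4] "quickly" : NP\N
      [4,6] (PP/S)\(NP\N)   <
        [4,5] "from" : S
        [5,6] "map" : ((PP/S)\(NP\N))\S
    [6,7] "chased" : S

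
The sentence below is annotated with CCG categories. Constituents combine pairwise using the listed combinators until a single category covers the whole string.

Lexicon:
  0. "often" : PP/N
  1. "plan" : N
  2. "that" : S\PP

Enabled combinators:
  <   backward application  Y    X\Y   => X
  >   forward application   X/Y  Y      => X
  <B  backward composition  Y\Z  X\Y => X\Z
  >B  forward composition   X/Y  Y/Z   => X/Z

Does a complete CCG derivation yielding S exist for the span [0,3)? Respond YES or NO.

YES

[0,3] S   <
  [0,2] PP   >
    [0,1] "often" : PP/N
    [1,2] "plan" : N
  [2,3] "that" : S\PP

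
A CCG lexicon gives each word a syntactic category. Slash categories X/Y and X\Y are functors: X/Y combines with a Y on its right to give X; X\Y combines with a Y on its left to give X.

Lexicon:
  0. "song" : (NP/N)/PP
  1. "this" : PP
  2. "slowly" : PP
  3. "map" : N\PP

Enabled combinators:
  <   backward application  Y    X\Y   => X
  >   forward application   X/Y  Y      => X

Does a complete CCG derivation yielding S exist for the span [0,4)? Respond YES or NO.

(NP/N)/PP PP PP N\PP
CKY chart[0,4] = {NP}; S ∉ chart

NO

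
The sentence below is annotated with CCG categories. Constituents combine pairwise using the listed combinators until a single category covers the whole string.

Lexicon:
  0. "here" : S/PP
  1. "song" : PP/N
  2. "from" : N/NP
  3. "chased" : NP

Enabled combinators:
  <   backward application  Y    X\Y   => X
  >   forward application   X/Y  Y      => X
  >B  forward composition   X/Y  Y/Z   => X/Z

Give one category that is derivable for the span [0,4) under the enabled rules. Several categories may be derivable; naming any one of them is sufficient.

S

[0,4] S   >
  [0,1] "here" : S/PP
  [1,4] PP   >
    [1,2] "song" : PP/N
    [2,4] N   >
      [2,3] "from" : N/NP
      [3,4] "chased" : NP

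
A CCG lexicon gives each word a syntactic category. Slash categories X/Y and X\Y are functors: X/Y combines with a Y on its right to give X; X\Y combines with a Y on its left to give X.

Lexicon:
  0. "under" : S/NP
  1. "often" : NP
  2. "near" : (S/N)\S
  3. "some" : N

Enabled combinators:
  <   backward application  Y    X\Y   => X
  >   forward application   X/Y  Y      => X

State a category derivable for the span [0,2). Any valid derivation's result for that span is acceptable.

[0,4] S   >
  [0,3] S/N   <
    [0,2] S   >
      [0,1] "under" : S/NP
      [1,2] "often" : NP
    [2,3] "near" : (S/N)\S
  [3,4] "some" : N

S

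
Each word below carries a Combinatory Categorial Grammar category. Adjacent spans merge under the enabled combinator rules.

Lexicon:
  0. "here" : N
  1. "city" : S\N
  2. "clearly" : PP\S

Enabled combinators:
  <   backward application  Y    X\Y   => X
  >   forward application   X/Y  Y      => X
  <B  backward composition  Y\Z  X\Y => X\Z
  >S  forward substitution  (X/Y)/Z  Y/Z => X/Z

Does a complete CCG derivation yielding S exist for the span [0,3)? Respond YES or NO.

NO

N S\N PP\S
CKY chart[0,3] = {PP}; S ∉ chart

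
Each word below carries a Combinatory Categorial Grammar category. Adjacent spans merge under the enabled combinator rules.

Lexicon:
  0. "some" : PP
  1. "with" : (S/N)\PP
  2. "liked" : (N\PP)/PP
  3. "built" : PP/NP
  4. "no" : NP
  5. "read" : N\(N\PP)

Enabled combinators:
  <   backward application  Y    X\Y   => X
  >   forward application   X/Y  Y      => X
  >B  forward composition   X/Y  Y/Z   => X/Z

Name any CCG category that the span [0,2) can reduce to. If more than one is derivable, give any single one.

[0,6] S   >
  [0,2] S/N   <
    [0,1] "some" : PP
    [1,2] "with" : (S/N)\PP
  [2,6] N   <
    [2,5] N\PP   >
      [2,3] "liked" : (N\PP)/PP
      [3,5] PP   >
        [3,4] "built" : PP/NP
        [4,5] "no" : NP
    [5,6] "read" : N\(N\PP)

S/N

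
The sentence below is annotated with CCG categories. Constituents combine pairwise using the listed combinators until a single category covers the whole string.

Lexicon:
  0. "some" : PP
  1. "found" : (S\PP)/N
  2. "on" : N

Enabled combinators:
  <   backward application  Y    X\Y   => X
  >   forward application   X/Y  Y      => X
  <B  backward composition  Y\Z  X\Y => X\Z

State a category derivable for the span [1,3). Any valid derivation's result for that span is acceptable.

[0,3] S   <
  [0,1] "some" : PP
  [1,3] S\PP   >
    [1,2] "found" : (S\PP)/N
    [2,3] "on" : N

S\PP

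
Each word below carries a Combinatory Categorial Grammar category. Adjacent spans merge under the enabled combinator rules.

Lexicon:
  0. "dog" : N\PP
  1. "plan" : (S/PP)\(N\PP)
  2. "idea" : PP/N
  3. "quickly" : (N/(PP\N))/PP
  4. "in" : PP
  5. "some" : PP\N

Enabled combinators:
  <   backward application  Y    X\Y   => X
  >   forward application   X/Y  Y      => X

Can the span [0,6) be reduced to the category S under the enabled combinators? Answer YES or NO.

YES

[0,6] S   >
  [0,2] S/PP   <
    [0,1] "dog" : N\PP
    [1,2] "plan" : (S/PP)\(N\PP)
  [2,6] PP   >
    [2,3] "idea" : PP/N
    [3,6] N   >
      [3,5] N/(PP\N)   >
        [3,4] "quickly" : (N/(PP\N))/PP
        [4,5] "in" : PP
      [5,6] "some" : PP\N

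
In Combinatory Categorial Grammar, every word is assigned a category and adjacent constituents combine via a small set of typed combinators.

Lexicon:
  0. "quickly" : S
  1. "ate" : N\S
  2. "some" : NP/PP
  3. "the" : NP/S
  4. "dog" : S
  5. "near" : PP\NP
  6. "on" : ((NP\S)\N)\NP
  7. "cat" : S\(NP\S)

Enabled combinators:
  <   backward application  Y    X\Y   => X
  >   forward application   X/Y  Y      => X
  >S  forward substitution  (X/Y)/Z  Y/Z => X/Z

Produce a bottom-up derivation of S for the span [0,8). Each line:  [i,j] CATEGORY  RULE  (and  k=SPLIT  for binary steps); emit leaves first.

[0,1] S  lex  "quickly"
[1,2] N\S  lex  "ate"
[0,2] N  <  k=1
[2,3] NP/PP  lex  "some"
[3,4] NP/S  lex  "the"
[4,5] S  lex  "dog"
[3,5] NP  >  k=4
[5,6] PP\NP  lex  "near"
[3,6] PP  <  k=5
[2,6] NP  >  k=3
[6,7] ((NP\S)\N)\NP  lex  "on"
[2,7] (NP\S)\N  <  k=6
[0,7] NP\S  <  k=2
[7,8] S\(NP\S)  lex  "cat"
[0,8] S  <  k=7

[0,8] S   <
  [0,7] NP\S   <
    [0,2] N   <
      [0,1] "quickly" : S
      [1,2] "ate" : N\S
    [2,7] (NP\S)\N   <
      [2,6] NP   >
        [2,3] "some" : NP/PP
        [3,6] PP   <
          [3,5] NP   >
            [3,4] "the" : NP/S
            [4,5] "dog" : S
          [5,6] "near" : PP\NP
      [6,7] "on" : ((NP\S)\N)\NP
  [7,8] "cat" : S\(NP\S)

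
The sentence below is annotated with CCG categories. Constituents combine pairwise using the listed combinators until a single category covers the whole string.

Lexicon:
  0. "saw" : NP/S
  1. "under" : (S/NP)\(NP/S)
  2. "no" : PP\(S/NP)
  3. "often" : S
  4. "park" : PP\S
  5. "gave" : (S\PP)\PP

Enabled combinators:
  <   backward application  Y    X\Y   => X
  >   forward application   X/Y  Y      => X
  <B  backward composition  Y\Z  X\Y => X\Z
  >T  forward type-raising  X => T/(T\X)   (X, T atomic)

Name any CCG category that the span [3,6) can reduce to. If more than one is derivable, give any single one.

S\PP

[0,6] S   <
  [0,3] PP   <
    [0,2] S/NP   <
      [0,1] "saw" : NP/S
      [1,2] "under" : (S/NP)\(NP/S)
    [2,3] "no" : PP\(S/NP)
  [3,6] S\PP   <
    [3,5] PP   <
      [3,4] "often" : S
      [4,5] "park" : PP\S
    [5,6] "gave" : (S\PP)\PP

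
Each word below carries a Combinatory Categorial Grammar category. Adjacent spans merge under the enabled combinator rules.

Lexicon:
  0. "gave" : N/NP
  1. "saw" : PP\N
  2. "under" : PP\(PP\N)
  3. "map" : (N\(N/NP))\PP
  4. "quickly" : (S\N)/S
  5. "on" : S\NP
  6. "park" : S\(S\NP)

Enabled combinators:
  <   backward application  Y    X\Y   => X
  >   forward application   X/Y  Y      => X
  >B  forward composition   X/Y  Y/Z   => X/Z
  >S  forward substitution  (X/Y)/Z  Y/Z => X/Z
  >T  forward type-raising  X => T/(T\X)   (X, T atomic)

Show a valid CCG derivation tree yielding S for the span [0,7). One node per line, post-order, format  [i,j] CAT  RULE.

[0,7] S   <
  [0,4] N   <
    [0,1] "gave" : N/NP
    [1,4] N\(N/NP)   <
      [1,3] PP   <
        [1,2] "saw" : PP\N
        [2,3] "under" : PP\(PP\N)
      [3,4] "map" : (N\(N/NP))\PP
  [4,7] S\N   >
    [4,5] "quickly" : (S\N)/S
    [5,7] S   <
      [5,6] "on" : S\NP
      [6,7] "park" : S\(S\NP)

[0,1] N/NP  lex  "gave"
[1,2] PP\N  lex  "saw"
[2,3] PP\(PP\N)  lex  "under"
[1,3] PP  <  k=2
[3,4] (N\(N/NP))\PP  lex  "map"
[1,4] N\(N/NP)  <  k=3
[0,4] N  <  k=1
[4,5] (S\N)/S  lex  "quickly"
[5,6] S\NP  lex  "on"
[6,7] S\(S\NP)  lex  "park"
[5,7] S  <  k=6
[4,7] S\N  >  k=5
[0,7] S  <  k=4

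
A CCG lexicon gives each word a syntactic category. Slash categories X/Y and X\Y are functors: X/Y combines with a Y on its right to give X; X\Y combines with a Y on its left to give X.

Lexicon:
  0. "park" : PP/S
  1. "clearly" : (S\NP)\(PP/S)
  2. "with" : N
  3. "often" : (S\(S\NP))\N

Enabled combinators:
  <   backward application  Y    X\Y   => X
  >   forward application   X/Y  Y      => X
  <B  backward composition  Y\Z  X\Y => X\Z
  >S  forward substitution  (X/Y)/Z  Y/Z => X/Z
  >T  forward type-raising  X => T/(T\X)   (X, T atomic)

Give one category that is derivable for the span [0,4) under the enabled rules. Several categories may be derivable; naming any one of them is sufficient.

[0,4] S   <
  [0,2] S\NP   <
    [0,1] "park" : PP/S
    [1,2] "clearly" : (S\NP)\(PP/S)
  [2,4] S\(S\NP)   <
    [2,3] "with" : N
    [3,4] "often" : (S\(S\NP))\N

S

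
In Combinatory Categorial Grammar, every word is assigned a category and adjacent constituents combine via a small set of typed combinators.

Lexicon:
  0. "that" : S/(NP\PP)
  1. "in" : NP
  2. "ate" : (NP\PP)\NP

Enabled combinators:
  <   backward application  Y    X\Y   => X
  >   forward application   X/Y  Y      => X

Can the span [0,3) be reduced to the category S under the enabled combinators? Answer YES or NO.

YES

[0,3] S   >
  [0,1] "that" : S/(NP\PP)
  [1,3] NP\PP   <
    [1,2] "in" : NP
    [2,3] "ate" : (NP\PP)\NP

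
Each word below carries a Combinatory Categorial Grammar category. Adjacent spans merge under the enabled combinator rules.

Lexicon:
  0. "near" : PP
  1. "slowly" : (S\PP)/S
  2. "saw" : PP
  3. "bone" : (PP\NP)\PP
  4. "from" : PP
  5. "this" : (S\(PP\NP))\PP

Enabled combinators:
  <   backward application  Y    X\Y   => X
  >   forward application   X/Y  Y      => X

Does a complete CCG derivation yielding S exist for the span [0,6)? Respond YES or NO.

[0,6] S   <
  [0,1] "near" : PP
  [1,6] S\PP   >
    [1,2] "slowly" : (S\PP)/S
    [2,6] S   <
      [2,4] PP\NP   <
        [2,3] "saw" : PP
        [3,4] "bone" : (PP\NP)\PP
      [4,6] S\(PP\NP)   <
        [4,5] "from" : PP
        [5,6] "this" : (S\(PP\NP))\PP

YES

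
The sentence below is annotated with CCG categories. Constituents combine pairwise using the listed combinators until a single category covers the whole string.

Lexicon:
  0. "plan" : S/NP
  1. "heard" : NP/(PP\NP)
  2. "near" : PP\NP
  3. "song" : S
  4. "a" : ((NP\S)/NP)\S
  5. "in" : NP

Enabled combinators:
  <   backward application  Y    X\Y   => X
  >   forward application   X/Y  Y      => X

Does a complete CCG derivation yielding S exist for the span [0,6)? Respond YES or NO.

S/NP NP/(PP\NP) PP\NP S ((NP\S)/NP)\S NP
CKY chart[0,6] = {NP}; S ∉ chart

NO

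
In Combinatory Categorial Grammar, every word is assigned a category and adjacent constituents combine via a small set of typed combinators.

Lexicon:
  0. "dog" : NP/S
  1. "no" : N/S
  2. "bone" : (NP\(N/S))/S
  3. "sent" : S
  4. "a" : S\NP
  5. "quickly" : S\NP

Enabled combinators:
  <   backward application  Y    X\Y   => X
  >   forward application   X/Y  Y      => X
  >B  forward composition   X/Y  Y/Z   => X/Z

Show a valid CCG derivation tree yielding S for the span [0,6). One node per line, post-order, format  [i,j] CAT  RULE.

[0,1] NP/S  lex  "dog"
[1,2] N/S  lex  "no"
[2,3] (NP\(N/S))/S  lex  "bone"
[3,4] S  lex  "sent"
[2,4] NP\(N/S)  >  k=3
[1,4] NP  <  k=2
[4,5] S\NP  lex  "a"
[1,5] S  <  k=4
[0,5] NP  >  k=1
[5,6] S\NP  lex  "quickly"
[0,6] S  <  k=5

[0,6] S   <
  [0,5] NP   >
    [0,1] "dog" : NP/S
    [1,5] S   <
      [1,4] NP   <
        [1,2] "no" : N/S
        [2,4] NP\(N/S)   >
          [2,3] "bone" : (NP\(N/S))/S
          [3,4] "sent" : S
      [4,5] "a" : S\NP
  [5,6] "quickly" : S\NP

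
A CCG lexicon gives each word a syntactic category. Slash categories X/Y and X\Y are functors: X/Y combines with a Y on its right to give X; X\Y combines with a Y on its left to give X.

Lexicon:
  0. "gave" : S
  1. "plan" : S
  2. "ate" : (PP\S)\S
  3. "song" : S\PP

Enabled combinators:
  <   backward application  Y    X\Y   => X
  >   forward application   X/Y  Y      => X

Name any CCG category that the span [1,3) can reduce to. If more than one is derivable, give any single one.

[0,4] S   <
  [0,3] PP   <
    [0,1] "gave" : S
    [1,3] PP\S   <
      [1,2] "plan" : S
      [2,3] "ate" : (PP\S)\S
  [3,4] "song" : S\PP

PP\S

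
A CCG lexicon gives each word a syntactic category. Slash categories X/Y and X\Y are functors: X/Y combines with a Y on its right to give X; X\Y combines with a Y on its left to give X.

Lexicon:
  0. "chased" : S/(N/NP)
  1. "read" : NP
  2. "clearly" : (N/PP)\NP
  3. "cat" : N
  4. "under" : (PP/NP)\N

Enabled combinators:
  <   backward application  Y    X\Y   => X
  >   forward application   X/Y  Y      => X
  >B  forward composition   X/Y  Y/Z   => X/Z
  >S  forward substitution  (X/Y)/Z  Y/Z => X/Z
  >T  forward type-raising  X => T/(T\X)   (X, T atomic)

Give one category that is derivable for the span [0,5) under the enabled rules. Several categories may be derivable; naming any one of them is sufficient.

[0,5] S   >
  [0,1] "chased" : S/(N/NP)
  [1,5] N/NP   >B
    [1,3] N/PP   <
      [1,2] "read" : NP
      [2,3] "clearly" : (N/PP)\NP
    [3,5] PP/NP   <
      [3,4] "cat" : N
      [4,5] "under" : (PP/NP)\N

S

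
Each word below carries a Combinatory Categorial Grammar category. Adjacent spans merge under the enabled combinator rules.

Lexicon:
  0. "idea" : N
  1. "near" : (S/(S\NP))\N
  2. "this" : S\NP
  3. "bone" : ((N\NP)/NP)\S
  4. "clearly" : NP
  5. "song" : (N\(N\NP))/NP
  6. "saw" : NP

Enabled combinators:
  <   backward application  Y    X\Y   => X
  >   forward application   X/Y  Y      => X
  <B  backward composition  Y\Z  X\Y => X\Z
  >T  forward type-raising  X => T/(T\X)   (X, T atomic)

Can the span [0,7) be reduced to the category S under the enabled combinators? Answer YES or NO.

N (S/(S\NP))\N S\NP ((N\NP)/NP)\S NP (N\(N\NP))/NP NP
CKY chart[0,7] = {N, N/(N\N), NP/(NP\N), PP/(PP\N), S/(S\N)}; S ∉ chart

NO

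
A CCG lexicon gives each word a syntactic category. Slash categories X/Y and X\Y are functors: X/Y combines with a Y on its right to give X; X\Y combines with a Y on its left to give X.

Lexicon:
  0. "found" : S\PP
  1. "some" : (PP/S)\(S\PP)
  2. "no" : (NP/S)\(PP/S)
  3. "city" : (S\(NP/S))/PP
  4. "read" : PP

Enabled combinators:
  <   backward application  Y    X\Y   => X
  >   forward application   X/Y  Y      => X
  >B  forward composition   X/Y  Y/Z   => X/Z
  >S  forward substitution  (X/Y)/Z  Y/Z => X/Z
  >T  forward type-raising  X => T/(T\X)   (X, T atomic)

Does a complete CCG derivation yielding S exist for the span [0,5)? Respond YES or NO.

YES

[0,5] S   <
  [0,3] NP/S   <
    [0,2] PP/S   <
      [0,1] "found" : S\PP
      [1,2] "some" : (PP/S)\(S\PP)
    [2,3] "no" : (NP/S)\(PP/S)
  [3,5] S\(NP/S)   >
    [3,4] "city" : (S\(NP/S))/PP
    [4,5] "read" : PP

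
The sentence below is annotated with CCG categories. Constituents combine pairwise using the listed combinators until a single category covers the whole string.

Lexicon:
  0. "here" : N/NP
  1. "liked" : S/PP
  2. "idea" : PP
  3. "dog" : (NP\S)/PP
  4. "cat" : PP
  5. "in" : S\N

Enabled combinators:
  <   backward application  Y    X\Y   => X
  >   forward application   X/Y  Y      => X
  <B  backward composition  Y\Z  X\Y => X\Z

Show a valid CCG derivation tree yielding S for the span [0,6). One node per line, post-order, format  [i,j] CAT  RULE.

[0,6] S   <
  [0,5] N   >
    [0,1] "here" : N/NP
    [1,5] NP   <
      [1,3] S   >
        [1,2] "liked" : S/PP
        [2,3] "idea" : PP
      [3,5] NP\S   >
        [3,4] "dog" : (NP\S)/PP
        [4,5] "cat" : PP
  [5,6] "in" : S\N

[0,1] N/NP  lex  "here"
[1,2] S/PP  lex  "liked"
[2,3] PP  lex  "idea"
[1,3] S  >  k=2
[3,4] (NP\S)/PP  lex  "dog"
[4,5] PP  lex  "cat"
[3,5] NP\S  >  k=4
[1,5] NP  <  k=3
[0,5] N  >  k=1
[5,6] S\N  lex  "in"
[0,6] S  <  k=5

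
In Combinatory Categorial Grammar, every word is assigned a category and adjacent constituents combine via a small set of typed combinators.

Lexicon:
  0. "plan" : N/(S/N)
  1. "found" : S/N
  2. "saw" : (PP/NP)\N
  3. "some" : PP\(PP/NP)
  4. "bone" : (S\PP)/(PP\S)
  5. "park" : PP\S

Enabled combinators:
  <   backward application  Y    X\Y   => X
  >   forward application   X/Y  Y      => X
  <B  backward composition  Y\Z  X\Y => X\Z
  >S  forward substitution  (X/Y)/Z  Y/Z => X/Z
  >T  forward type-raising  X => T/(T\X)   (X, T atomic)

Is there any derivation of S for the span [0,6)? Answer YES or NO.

[0,6] S   <
  [0,4] PP   <
    [0,2] N   >
      [0,1] "plan" : N/(S/N)
      [1,2] "found" : S/N
    [2,4] PP\N   <B
      [2,3] "saw" : (PP/NP)\N
      [3,4] "some" : PP\(PP/NP)
  [4,6] S\PP   >
    [4,5] "bone" : (S\PP)/(PP\S)
    [5,6] "park" : PP\S

YES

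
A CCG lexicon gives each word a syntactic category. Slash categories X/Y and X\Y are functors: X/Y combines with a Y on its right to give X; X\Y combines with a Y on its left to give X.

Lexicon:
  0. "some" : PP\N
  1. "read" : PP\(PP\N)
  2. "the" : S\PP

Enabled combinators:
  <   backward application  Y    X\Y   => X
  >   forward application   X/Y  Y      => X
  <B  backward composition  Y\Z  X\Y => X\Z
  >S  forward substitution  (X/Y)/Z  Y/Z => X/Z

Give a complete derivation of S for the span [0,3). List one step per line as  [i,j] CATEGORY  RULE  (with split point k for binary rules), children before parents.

[0,1] PP\N  lex  "some"
[1,2] PP\(PP\N)  lex  "read"
[0,2] PP  <  k=1
[2,3] S\PP  lex  "the"
[0,3] S  <  k=2

[0,3] S   <
  [0,2] PP   <
    [0,1] "some" : PP\N
    [1,2] "read" : PP\(PP\N)
  [2,3] "the" : S\PP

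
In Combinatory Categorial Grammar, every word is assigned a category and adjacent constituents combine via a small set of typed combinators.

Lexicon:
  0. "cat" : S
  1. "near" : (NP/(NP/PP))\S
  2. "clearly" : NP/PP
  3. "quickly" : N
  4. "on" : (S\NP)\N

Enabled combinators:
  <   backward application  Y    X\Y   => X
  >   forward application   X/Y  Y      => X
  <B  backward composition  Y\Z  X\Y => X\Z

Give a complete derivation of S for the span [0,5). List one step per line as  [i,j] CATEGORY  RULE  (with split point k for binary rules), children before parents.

[0,5] S   <
  [0,3] NP   >
    [0,2] NP/(NP/PP)   <
      [0,1] "cat" : S
      [1,2] "near" : (NP/(NP/PP))\S
    [2,3] "clearly" : NP/PP
  [3,5] S\NP   <
    [3,4] "quickly" : N
    [4,5] "on" : (S\NP)\N

[0,1] S  lex  "cat"
[1,2] (NP/(NP/PP))\S  lex  "near"
[0,2] NP/(NP/PP)  <  k=1
[2,3] NP/PP  lex  "clearly"
[0,3] NP  >  k=2
[3,4] N  lex  "quickly"
[4,5] (S\NP)\N  lex  "on"
[3,5] S\NP  <  k=4
[0,5] S  <  k=3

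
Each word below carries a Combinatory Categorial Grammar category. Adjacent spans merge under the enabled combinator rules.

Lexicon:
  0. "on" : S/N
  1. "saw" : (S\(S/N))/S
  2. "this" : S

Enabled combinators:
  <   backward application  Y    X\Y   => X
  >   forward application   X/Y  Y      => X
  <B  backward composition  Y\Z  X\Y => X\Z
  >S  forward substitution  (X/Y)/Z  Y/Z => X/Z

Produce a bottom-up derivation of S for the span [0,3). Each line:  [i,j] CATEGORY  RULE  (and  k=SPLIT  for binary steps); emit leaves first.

[0,3] S   <
  [0,1] "on" : S/N
  [1,3] S\(S/N)   >
    [1,2] "saw" : (S\(S/N))/S
    [2,3] "this" : S

[0,1] S/N  lex  "on"
[1,2] (S\(S/N))/S  lex  "saw"
[2,3] S  lex  "this"
[1,3] S\(S/N)  >  k=2
[0,3] S  <  k=1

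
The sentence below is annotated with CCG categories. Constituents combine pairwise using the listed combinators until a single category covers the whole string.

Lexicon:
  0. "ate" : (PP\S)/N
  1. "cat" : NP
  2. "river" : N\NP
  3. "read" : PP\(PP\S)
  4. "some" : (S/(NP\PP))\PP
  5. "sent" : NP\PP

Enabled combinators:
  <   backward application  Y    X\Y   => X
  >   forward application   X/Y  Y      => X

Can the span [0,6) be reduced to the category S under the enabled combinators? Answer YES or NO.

YES

[0,6] S   >
  [0,5] S/(NP\PP)   <
    [0,4] PP   <
      [0,3] PP\S   >
        [0,1] "ate" : (PP\S)/N
        [1,3] N   <
          [1,2] "cat" : NP
          [2,3] "river" : N\NP
      [3,4] "read" : PP\(PP\S)
    [4,5] "some" : (S/(NP\PP))\PP
  [5,6] "sent" : NP\PP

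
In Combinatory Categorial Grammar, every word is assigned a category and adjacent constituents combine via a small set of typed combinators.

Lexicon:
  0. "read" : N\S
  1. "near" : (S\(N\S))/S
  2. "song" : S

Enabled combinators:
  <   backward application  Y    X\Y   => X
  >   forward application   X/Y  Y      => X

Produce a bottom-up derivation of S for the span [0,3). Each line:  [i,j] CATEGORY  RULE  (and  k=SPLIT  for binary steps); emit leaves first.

[0,3] S   <
  [0,1] "read" : N\S
  [1,3] S\(N\S)   >
    [1,2] "near" : (S\(N\S))/S
    [2,3] "song" : S

[0,1] N\S  lex  "read"
[1,2] (S\(N\S))/S  lex  "near"
[2,3] S  lex  "song"
[1,3] S\(N\S)  >  k=2
[0,3] S  <  k=1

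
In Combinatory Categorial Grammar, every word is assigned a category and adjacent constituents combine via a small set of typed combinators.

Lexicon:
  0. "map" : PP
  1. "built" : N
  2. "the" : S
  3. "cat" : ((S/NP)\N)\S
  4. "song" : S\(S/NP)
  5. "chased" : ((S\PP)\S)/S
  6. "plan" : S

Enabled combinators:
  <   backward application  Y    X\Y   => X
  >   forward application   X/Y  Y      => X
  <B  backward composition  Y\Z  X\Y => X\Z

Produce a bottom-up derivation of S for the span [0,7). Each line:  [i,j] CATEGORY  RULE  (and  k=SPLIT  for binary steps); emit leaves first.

[0,7] S   <
  [0,1] "map" : PP
  [1,7] S\PP   <
    [1,5] S   <
      [1,4] S/NP   <
        [1,2] "built" : N
        [2,4] (S/NP)\N   <
          [2,3] "the" : S
          [3,4] "cat" : ((S/NP)\N)\S
      [4,5] "song" : S\(S/NP)
    [5,7] (S\PP)\S   >
      [5,6] "chased" : ((S\PP)\S)/S
      [6,7] "plan" : S

[0,1] PP  lex  "map"
[1,2] N  lex  "built"
[2,3] S  lex  "the"
[3,4] ((S/NP)\N)\S  lex  "cat"
[2,4] (S/NP)\N  <  k=3
[1,4] S/NP  <  k=2
[4,5] S\(S/NP)  lex  "song"
[1,5] S  <  k=4
[5,6] ((S\PP)\S)/S  lex  "chased"
[6,7] S  lex  "plan"
[5,7] (S\PP)\S  >  k=6
[1,7] S\PP  <  k=5
[0,7] S  <  k=1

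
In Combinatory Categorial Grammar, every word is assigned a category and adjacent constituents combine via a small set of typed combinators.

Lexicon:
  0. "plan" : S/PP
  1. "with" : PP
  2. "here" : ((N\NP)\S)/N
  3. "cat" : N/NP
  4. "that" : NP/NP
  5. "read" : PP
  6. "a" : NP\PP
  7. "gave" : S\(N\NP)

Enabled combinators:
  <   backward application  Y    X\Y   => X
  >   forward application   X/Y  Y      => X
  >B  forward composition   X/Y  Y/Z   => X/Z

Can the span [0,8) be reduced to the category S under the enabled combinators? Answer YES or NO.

[0,8] S   <
  [0,7] N\NP   <
    [0,2] S   >
      [0,1] "plan" : S/PP
      [1,2] "with" : PP
    [2,7] (N\NP)\S   >
      [2,3] "here" : ((N\NP)\S)/N
      [3,7] N   >
        [3,5] N/NP   >B
          [3,4] "cat" : N/NP
          [4,5] "that" : NP/NP
        [5,7] NP   <
          [5,6] "read" : PP
          [6,7] "a" : NP\PP
  [7,8] "gave" : S\(N\NP)

YES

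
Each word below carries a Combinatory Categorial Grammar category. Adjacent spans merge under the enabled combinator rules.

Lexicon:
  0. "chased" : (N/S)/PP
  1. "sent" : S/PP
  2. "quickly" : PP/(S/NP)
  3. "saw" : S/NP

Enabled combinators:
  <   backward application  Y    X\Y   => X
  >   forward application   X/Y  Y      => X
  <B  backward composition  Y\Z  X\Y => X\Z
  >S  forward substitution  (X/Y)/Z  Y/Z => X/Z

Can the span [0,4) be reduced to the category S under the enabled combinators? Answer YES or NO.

NO

(N/S)/PP S/PP PP/(S/NP) S/NP
CKY chart[0,4] = {N}; S ∉ chart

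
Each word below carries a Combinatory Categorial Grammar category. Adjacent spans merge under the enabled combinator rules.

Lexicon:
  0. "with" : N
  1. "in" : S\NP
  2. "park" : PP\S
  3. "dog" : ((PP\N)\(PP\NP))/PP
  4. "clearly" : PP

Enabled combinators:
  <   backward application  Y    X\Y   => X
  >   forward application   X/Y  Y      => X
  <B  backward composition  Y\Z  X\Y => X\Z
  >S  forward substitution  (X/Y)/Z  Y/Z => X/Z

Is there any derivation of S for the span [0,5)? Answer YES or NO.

N S\NP PP\S ((PP\N)\(PP\NP))/PP PP
CKY chart[0,5] = {PP}; S ∉ chart

NO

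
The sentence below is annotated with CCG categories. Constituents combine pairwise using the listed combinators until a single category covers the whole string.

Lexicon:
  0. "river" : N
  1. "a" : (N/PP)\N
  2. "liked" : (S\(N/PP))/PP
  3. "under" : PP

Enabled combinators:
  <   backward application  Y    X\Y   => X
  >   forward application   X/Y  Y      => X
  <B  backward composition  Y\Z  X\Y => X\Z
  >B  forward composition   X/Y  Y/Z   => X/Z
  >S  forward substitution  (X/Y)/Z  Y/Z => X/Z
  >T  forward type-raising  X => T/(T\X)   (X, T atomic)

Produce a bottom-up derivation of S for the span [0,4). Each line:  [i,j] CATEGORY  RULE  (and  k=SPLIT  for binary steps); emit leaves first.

[0,1] N  lex  "river"
[1,2] (N/PP)\N  lex  "a"
[0,2] N/PP  <  k=1
[2,3] (S\(N/PP))/PP  lex  "liked"
[3,4] PP  lex  "under"
[2,4] S\(N/PP)  >  k=3
[0,4] S  <  k=2

[0,4] S   <
  [0,2] N/PP   <
    [0,1] "river" : N
    [1,2] "a" : (N/PP)\N
  [2,4] S\(N/PP)   >
    [2,3] "liked" : (S\(N/PP))/PP
    [3,4] "under" : PP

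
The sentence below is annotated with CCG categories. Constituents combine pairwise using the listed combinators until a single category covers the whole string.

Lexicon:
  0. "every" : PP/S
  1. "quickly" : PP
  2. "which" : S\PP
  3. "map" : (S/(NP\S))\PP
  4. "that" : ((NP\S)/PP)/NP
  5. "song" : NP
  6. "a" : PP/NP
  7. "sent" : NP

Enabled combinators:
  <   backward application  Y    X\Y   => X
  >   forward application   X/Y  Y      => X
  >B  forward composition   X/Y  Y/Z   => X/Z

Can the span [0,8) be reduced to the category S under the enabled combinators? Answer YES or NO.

YES

[0,8] S   >
  [0,4] S/(NP\S)   <
    [0,3] PP   >
      [0,1] "every" : PP/S
      [1,3] S   <
        [1,2] "quickly" : PP
        [2,3] "which" : S\PP
    [3,4] "map" : (S/(NP\S))\PP
  [4,8] NP\S   >
    [4,6] (NP\S)/PP   >
      [4,5] "that" : ((NP\S)/PP)/NP
      [5,6] "song" : NP
    [6,8] PP   >
      [6,7] "a" : PP/NP
      [7,8] "sent" : NP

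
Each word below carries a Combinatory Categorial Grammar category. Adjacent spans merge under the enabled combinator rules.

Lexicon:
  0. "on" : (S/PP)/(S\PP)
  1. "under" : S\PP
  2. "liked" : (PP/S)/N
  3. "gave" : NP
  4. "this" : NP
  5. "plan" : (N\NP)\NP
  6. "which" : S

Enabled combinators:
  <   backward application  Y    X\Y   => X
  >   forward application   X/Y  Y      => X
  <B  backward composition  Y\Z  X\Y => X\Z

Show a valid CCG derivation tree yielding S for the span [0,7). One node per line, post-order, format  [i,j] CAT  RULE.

[0,7] S   >
  [0,2] S/PP   >
    [0,1] "on" : (S/PP)/(S\PP)
    [1,2] "under" : S\PP
  [2,7] PP   >
    [2,6] PP/S   >
      [2,3] "liked" : (PP/S)/N
      [3,6] N   <
        [3,4] "gave" : NP
        [4,6] N\NP   <
          [4,5] "this" : NP
          [5,6] "plan" : (N\NP)\NP
    [6,7] "which" : S

[0,1] (S/PP)/(S\PP)  lex  "on"
[1,2] S\PP  lex  "under"
[0,2] S/PP  >  k=1
[2,3] (PP/S)/N  lex  "liked"
[3,4] NP  lex  "gave"
[4,5] NP  lex  "this"
[5,6] (N\NP)\NP  lex  "plan"
[4,6] N\NP  <  k=5
[3,6] N  <  k=4
[2,6] PP/S  >  k=3
[6,7] S  lex  "which"
[2,7] PP  >  k=6
[0,7] S  >  k=2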